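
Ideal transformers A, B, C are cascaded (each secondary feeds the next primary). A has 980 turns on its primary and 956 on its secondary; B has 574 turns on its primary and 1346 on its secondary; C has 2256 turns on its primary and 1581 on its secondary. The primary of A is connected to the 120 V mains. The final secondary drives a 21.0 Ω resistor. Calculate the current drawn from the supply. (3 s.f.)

After A: V = 120.00 × 956/980 = 117.06 V.
After B: V = 117.06 × 1346/574 = 274.50 V.
After C: V = 274.50 × 1581/2256 = 192.37 V.
I_load = 192.37/21.0 = 9.1605 A, so P_out = 192.37 × 9.1605 = 1762.2 W.
All ideal ⇒ P_in = P_out, so I_supply = 1762.2/120 = 14.7 A.

I_supply ≈ 14.7 A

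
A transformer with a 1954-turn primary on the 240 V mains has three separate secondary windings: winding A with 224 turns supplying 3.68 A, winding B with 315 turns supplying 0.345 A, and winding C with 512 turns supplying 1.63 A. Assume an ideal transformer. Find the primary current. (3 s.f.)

V_A = 240 × 224/1954 = 27.513 V; V_B = 240 × 315/1954 = 38.690 V; V_C = 240 × 512/1954 = 62.886 V.
P_out = V_A I_A + V_B I_B + V_C I_C = 27.513×3.68 + 38.690×0.345 + 62.886×1.63 = 101.25 + 13.348 + 102.50 = 217.10 W.
Ideal ⇒ P_in = P_out, so I_p = P_out/V_p = 217.10/240 = 0.905 A.

I_p ≈ 0.905 A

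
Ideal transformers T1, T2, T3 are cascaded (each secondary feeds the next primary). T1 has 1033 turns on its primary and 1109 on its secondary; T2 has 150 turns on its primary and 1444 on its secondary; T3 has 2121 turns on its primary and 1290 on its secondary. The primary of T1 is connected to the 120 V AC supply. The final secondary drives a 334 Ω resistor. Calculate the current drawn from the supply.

I_supply ≈ 14.2 A

Secondary of T1: V = 120.00 × 1109/1033 = 128.83 V.
Secondary of T2: V = 128.83 × 1444/150 = 1240.2 V.
Secondary of T3: V = 1240.2 × 1290/2121 = 754.29 V.
I_load = 754.29/334 = 2.2583 A, so P_out = 754.29 × 2.2583 = 1703.4 W.
All ideal ⇒ P_in = P_out, so I_supply = 1703.4/120 = 14.2 A.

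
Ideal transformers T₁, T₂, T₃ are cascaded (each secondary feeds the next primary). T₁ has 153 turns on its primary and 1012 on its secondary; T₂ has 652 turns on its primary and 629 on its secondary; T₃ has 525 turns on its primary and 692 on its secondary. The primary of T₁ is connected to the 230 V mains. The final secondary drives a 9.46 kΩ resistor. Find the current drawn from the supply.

I_supply ≈ 1.72 A

Secondary of T₁: V = 230.00 × 1012/153 = 1521.3 V.
Secondary of T₂: V = 1521.3 × 629/652 = 1467.6 V.
Secondary of T₃: V = 1467.6 × 692/525 = 1934.5 V.
I_load = 1934.5/9460 = 0.20449 A, so P_out = 1934.5 × 0.20449 = 395.59 W.
All ideal ⇒ P_in = P_out, so I_supply = 395.59/230 = 1.72 A.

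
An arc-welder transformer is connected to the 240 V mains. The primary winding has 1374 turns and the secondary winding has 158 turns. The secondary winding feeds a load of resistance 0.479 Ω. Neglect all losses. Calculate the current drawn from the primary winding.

I_p ≈ 6.63 A

V_s = V_p × N_s/N_p = 240 × 158/1374 = 27.598 V.
I_s = V_s/R = 27.598/0.479 = 57.616 A.
For an ideal transformer I_p N_p = I_s N_s, so I_p = 57.616 × 158/1374 = 6.63 A.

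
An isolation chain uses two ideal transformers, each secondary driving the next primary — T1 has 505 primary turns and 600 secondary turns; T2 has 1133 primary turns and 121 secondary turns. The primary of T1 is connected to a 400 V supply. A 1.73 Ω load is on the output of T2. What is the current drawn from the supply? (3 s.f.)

I_supply ≈ 3.72 A

After T1: V = 400.00 × 600/505 = 475.25 V.
After T2: V = 475.25 × 121/1133 = 50.755 V.
I_load = 50.755/1.73 = 29.338 A, so P_out = 50.755 × 29.338 = 1489.0 W.
All ideal ⇒ P_in = P_out, so I_supply = 1489.0/400 = 3.72 A.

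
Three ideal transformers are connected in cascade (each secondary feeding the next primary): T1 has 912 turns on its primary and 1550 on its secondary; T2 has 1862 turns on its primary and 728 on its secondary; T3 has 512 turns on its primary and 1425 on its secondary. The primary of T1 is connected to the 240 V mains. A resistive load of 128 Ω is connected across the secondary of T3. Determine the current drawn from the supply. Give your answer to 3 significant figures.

I_supply ≈ 6.41 A

After T1: V = 240.00 × 1550/912 = 407.89 V.
After T2: V = 407.89 × 728/1862 = 159.48 V.
After T3: V = 159.48 × 1425/512 = 443.86 V.
I_load = 443.86/128 = 3.4676 A, so P_out = 443.86 × 3.4676 = 1539.1 W.
All ideal ⇒ P_in = P_out, so I_supply = 1539.1/240 = 6.41 A.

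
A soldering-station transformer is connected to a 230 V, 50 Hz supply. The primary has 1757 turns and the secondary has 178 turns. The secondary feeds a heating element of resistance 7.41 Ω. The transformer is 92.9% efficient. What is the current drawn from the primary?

V_s = 230 × 178/1757 = 23.301 V.
I_s = V_s/R = 23.301/7.41 = 3.1445 A.
P_out = V_s I_s = 23.301 × 3.1445 = 73.271 W.
P_in = P_out/η = 73.271/0.929 = 78.871 W.
I_p = P_in/V_p = 78.871/230 = 0.343 A.

I_p ≈ 0.343 A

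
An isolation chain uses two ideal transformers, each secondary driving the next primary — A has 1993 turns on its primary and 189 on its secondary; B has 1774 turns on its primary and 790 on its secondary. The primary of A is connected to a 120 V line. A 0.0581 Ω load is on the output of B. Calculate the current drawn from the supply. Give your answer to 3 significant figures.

Secondary of A: V = 120.00 × 189/1993 = 11.380 V.
Secondary of B: V = 11.380 × 790/1774 = 5.0677 V.
I_load = 5.0677/0.0581 = 87.223 A, so P_out = 5.0677 × 87.223 = 442.02 W.
All ideal ⇒ P_in = P_out, so I_supply = 442.02/120 = 3.68 A.

I_supply ≈ 3.68 A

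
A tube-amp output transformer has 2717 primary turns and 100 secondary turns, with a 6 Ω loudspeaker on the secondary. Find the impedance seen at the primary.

Z_p = (N_p/N_s)² × Z_s = (2717/100)² × 6 = 4430 Ω.

Z_p ≈ 4430 Ω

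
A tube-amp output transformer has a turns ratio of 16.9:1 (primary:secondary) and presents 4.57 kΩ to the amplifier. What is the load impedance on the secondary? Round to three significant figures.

Z_s = Z_p/(N_p/N_s)² = 4570/16.9² = 16.0 Ω.

Z_s ≈ 16.0 Ω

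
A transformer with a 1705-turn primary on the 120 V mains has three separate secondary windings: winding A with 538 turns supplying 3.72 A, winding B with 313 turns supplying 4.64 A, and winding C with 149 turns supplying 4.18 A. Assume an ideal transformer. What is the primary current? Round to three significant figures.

V_A = 120 × 538/1705 = 37.865 V; V_B = 120 × 313/1705 = 22.029 V; V_C = 120 × 149/1705 = 10.487 V.
P_out = V_A I_A + V_B I_B + V_C I_C = 37.865×3.72 + 22.029×4.64 + 10.487×4.18 = 140.86 + 102.22 + 43.835 = 286.91 W.
Ideal ⇒ P_in = P_out, so I_p = P_out/V_p = 286.91/120 = 2.39 A.

I_p ≈ 2.39 A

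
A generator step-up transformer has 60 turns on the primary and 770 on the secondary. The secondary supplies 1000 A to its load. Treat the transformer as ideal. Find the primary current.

I_p ≈ 12800 A

For an ideal transformer I_p/I_s = N_s/N_p, so I_p = 1000 × 770/60 = 12800 A.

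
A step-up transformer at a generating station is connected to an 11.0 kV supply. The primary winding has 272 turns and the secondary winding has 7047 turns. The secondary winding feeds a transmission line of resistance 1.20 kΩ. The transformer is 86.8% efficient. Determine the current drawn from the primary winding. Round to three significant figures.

I_p ≈ 7090 A

V_s = 11000 × 7047/272 = 284990 V.
I_s = V_s/R = 284990/1200 = 237.49 A.
P_out = V_s I_s = 284990 × 237.49 = 6.7682×10^7 W.
P_in = P_out/η = 6.7682×10^7/0.868 = 7.7975×10^7 W.
I_p = P_in/V_p = 7.7975×10^7/11000 = 7090 A.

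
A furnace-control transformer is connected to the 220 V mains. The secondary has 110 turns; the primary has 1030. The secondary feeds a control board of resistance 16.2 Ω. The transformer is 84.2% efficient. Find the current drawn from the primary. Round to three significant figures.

V_s = 220 × 110/1030 = 23.495 V.
I_s = V_s/R = 23.495/16.2 = 1.4503 A.
P_out = V_s I_s = 23.495 × 1.4503 = 34.075 W.
P_in = P_out/η = 34.075/0.842 = 40.470 W.
I_p = P_in/V_p = 40.470/220 = 0.184 A.

I_p ≈ 0.184 A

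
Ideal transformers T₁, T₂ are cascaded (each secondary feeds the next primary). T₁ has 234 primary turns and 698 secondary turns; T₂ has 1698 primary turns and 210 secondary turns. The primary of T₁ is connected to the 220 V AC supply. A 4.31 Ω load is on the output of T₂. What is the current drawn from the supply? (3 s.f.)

After T₁: V = 220.00 × 698/234 = 656.24 V.
After T₂: V = 656.24 × 210/1698 = 81.160 V.
I_load = 81.160/4.31 = 18.831 A, so P_out = 81.160 × 18.831 = 1528.3 W.
All ideal ⇒ P_in = P_out, so I_supply = 1528.3/220 = 6.95 A.

I_supply ≈ 6.95 A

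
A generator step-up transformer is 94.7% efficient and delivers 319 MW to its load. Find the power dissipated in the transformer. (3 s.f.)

P_in = P_out/η = 3.19×10^8/0.947 = 3.36853×10^8 W.
P_loss = P_in − P_out = 3.36853×10^8 − 3.19×10^8 = 1.79×10^7 W.

P_loss ≈ 1.79×10^7 W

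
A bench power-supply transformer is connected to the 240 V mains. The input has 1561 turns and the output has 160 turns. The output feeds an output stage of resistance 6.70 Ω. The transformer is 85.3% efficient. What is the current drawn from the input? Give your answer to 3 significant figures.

I_in ≈ 0.441 A

V_out = 240 × 160/1561 = 24.600 V.
I_out = V_out/R = 24.600/6.70 = 3.6716 A.
P_out = V_out I_out = 24.600 × 3.6716 = 90.320 W.
P_in = P_out/η = 90.320/0.853 = 105.88 W.
I_in = P_in/V_in = 105.88/240 = 0.441 A.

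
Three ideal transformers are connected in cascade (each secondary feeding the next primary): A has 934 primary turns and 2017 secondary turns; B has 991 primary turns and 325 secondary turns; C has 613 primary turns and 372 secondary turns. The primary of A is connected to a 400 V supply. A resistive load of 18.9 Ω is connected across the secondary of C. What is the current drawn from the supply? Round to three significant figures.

I_supply ≈ 3.91 A

Secondary of A: V = 400.00 × 2017/934 = 863.81 V.
Secondary of B: V = 863.81 × 325/991 = 283.29 V.
Secondary of C: V = 283.29 × 372/613 = 171.91 V.
I_load = 171.91/18.9 = 9.0960 A, so P_out = 171.91 × 9.0960 = 1563.7 W.
All ideal ⇒ P_in = P_out, so I_supply = 1563.7/400 = 3.91 A.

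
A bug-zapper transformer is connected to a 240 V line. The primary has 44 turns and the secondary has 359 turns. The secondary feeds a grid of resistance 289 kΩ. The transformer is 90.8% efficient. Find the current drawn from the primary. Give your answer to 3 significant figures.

I_p ≈ 0.0609 A

V_s = 240 × 359/44 = 1958.2 V.
I_s = V_s/R = 1958.2/289000 = 0.0067757 A.
P_out = V_s I_s = 1958.2 × 0.0067757 = 13.268 W.
P_in = P_out/η = 13.268/0.908 = 14.612 W.
I_p = P_in/V_p = 14.612/240 = 0.0609 A.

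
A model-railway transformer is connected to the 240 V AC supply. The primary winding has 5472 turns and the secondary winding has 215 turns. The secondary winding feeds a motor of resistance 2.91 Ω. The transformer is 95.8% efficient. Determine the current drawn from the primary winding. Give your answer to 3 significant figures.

V_s = 240 × 215/5472 = 9.4298 V.
I_s = V_s/R = 9.4298/2.91 = 3.2405 A.
P_out = V_s I_s = 9.4298 × 3.2405 = 30.557 W.
P_in = P_out/η = 30.557/0.958 = 31.897 W.
I_p = P_in/V_p = 31.897/240 = 0.133 A.

I_p ≈ 0.133 A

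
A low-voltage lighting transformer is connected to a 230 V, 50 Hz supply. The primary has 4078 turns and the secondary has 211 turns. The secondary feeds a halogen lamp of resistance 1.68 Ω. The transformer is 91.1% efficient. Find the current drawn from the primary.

I_p ≈ 0.402 A

V_s = 230 × 211/4078 = 11.900 V.
I_s = V_s/R = 11.900/1.68 = 7.0836 A.
P_out = V_s I_s = 11.900 × 7.0836 = 84.298 W.
P_in = P_out/η = 84.298/0.911 = 92.533 W.
I_p = P_in/V_p = 92.533/230 = 0.402 A.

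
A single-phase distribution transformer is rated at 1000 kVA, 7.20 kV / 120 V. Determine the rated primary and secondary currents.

I_p = S/V_p = 1000000/7200 = 139 A.
I_s = S/V_s = 1000000/120 = 8330 A.

I_p ≈ 139 A, I_s ≈ 8330 A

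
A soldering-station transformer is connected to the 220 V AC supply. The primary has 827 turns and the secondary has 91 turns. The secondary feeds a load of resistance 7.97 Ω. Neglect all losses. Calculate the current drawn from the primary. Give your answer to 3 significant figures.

V_s = V_p × N_s/N_p = 220 × 91/827 = 24.208 V.
I_s = V_s/R = 24.208/7.97 = 3.0374 A.
For an ideal transformer I_p N_p = I_s N_s, so I_p = 3.0374 × 91/827 = 0.334 A.

I_p ≈ 0.334 A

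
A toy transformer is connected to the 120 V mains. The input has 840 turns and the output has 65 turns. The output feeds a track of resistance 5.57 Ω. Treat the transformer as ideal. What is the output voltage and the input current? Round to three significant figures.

V_out ≈ 9.29 V, I_in ≈ 0.129 A

V_out = V_in × N_out/N_in = 120 × 65/840 = 9.2857 V.
I_out = V_out/R = 9.2857/5.57 = 1.6671 A.
I_in = I_out × N_out/N_in = 1.6671 × 65/840 = 0.129 A.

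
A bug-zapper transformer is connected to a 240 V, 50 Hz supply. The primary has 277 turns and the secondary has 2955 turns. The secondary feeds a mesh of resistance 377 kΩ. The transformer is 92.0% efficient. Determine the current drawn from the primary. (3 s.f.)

V_s = 240 × 2955/277 = 2560.3 V.
I_s = V_s/R = 2560.3/377000 = 0.0067912 A.
P_out = V_s I_s = 2560.3 × 0.0067912 = 17.387 W.
P_in = P_out/η = 17.387/0.920 = 18.899 W.
I_p = P_in/V_p = 18.899/240 = 0.0787 A.

I_p ≈ 0.0787 A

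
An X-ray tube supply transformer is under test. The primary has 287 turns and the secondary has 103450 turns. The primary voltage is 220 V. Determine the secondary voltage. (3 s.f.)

V_s/V_p = N_s/N_p, so V_s = 220 × 103450/287 = 79300 V.

V_s ≈ 79300 V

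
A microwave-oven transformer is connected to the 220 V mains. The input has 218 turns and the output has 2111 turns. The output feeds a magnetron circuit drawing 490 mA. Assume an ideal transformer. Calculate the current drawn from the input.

For an ideal transformer I_in N_in = I_out N_out, so I_in = 0.490 × 2111/218 = 4.74 A.

I_in ≈ 4.74 A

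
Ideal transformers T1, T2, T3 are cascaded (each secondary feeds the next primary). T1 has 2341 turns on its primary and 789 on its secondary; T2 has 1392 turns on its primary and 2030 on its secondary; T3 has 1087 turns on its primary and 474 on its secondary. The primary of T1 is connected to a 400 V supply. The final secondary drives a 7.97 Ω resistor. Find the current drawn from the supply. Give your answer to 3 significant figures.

After T1: V = 400.00 × 789/2341 = 134.81 V.
After T2: V = 134.81 × 2030/1392 = 196.60 V.
After T3: V = 196.60 × 474/1087 = 85.732 V.
I_load = 85.732/7.97 = 10.757 A, so P_out = 85.732 × 10.757 = 922.20 W.
All ideal ⇒ P_in = P_out, so I_supply = 922.20/400 = 2.31 A.

I_supply ≈ 2.31 A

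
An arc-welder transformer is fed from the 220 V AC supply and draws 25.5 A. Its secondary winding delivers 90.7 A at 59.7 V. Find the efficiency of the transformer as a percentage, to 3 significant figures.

η ≈ 96.5%

P_in = 220 × 25.5 = 5610.00 W.
P_out = 59.7 × 90.7 = 5414.79 W.
η = P_out/P_in = 5414.79/5610.00 = 0.965.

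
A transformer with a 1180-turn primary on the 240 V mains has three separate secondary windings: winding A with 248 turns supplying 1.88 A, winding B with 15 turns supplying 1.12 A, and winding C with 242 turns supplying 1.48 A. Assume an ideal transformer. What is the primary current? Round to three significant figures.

I_p ≈ 0.713 A

V_A = 240 × 248/1180 = 50.441 V; V_B = 240 × 15/1180 = 3.0508 V; V_C = 240 × 242/1180 = 49.220 V.
P_out = V_A I_A + V_B I_B + V_C I_C = 50.441×1.88 + 3.0508×1.12 + 49.220×1.48 = 94.828 + 3.4169 + 72.846 = 171.09 W.
Ideal ⇒ P_in = P_out, so I_p = P_out/V_p = 171.09/240 = 0.713 A.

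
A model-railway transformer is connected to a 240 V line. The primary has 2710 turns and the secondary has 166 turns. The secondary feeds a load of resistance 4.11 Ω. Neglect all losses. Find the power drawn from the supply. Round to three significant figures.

V_s = V_p × N_s/N_p = 240 × 166/2710 = 14.701 V.
I_s = V_s/R = 14.701/4.11 = 3.5769 A.
I_p = I_s × N_s/N_p = 3.5769 × 166/2710 = 0.21910 A.
P = V_p I_p = 240 × 0.21910 = 52.6 W.

P ≈ 52.6 W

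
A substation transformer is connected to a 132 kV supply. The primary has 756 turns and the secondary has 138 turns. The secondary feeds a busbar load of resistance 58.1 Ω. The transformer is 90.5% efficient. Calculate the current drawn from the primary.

I_p ≈ 83.6 A

V_s = 132000 × 138/756 = 24095 V.
I_s = V_s/R = 24095/58.1 = 414.72 A.
P_out = V_s I_s = 24095 × 414.72 = 9.9928×10^6 W.
P_in = P_out/η = 9.9928×10^6/0.905 = 1.1042×10^7 W.
I_p = P_in/V_p = 1.1042×10^7/132000 = 83.6 A.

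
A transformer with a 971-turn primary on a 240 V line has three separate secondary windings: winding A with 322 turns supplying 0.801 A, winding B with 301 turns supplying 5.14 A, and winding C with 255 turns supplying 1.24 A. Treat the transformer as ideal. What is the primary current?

I_p ≈ 2.18 A

V_A = 240 × 322/971 = 79.588 V; V_B = 240 × 301/971 = 74.398 V; V_C = 240 × 255/971 = 63.028 V.
P_out = V_A I_A + V_B I_B + V_C I_C = 79.588×0.801 + 74.398×5.14 + 63.028×1.24 = 63.750 + 382.40 + 78.154 = 524.31 W.
Ideal ⇒ P_in = P_out, so I_p = P_out/V_p = 524.31/240 = 2.18 A.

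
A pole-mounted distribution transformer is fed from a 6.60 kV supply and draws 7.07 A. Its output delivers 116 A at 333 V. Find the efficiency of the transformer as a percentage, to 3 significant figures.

η ≈ 82.8%

P_in = 6600 × 7.07 = 46662.0 W.
P_out = 333 × 116 = 38628.0 W.
η = P_out/P_in = 38628.0/46662.0 = 0.828.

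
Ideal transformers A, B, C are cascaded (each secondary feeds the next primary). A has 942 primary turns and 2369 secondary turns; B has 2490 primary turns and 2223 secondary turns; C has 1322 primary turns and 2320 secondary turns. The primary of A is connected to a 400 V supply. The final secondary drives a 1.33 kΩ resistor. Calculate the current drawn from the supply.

Secondary of A: V = 400.00 × 2369/942 = 1005.9 V.
Secondary of B: V = 1005.9 × 2223/2490 = 898.08 V.
Secondary of C: V = 898.08 × 2320/1322 = 1576.1 V.
I_load = 1576.1/1330 = 1.1850 A, so P_out = 1576.1 × 1.1850 = 1867.6 W.
All ideal ⇒ P_in = P_out, so I_supply = 1867.6/400 = 4.67 A.

I_supply ≈ 4.67 A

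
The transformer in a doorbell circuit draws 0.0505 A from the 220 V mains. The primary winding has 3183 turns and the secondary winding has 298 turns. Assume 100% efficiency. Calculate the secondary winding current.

I_s/I_p = N_p/N_s, so I_s = 0.0505 × 3183/298 = 0.539 A.

I_s ≈ 0.539 A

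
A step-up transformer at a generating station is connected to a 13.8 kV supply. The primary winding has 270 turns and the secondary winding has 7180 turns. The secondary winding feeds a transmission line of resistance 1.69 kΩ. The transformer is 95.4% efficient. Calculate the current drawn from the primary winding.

I_p ≈ 6050 A

V_s = 13800 × 7180/270 = 366980 V.
I_s = V_s/R = 366980/1690 = 217.15 A.
P_out = V_s I_s = 366980 × 217.15 = 7.9688×10^7 W.
P_in = P_out/η = 7.9688×10^7/0.954 = 8.3530×10^7 W.
I_p = P_in/V_p = 8.3530×10^7/13800 = 6050 A.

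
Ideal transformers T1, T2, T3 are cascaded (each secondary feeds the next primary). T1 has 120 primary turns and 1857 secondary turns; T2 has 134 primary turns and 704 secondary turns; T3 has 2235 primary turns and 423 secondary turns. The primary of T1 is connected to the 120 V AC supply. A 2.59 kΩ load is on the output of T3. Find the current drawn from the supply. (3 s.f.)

After T1: V = 120.00 × 1857/120 = 1857.0 V.
After T2: V = 1857.0 × 704/134 = 9756.2 V.
After T3: V = 9756.2 × 423/2235 = 1846.5 V.
I_load = 1846.5/2590 = 0.71292 A, so P_out = 1846.5 × 0.71292 = 1316.4 W.
All ideal ⇒ P_in = P_out, so I_supply = 1316.4/120 = 11.0 A.

I_supply ≈ 11.0 A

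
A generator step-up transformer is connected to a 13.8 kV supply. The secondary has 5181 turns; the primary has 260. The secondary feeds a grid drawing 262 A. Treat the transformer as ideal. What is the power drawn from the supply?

I_p = I_s × N_s/N_p = 262 × 5181/260 = 5220.9 A.
P = V_p I_p = 13800 × 5220.9 = 7.20×10^7 W.

P ≈ 7.20×10^7 W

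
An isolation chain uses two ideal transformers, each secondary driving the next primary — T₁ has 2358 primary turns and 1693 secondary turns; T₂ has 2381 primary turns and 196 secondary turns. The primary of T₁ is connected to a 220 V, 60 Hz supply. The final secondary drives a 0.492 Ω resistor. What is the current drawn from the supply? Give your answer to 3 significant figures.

I_supply ≈ 1.56 A

Secondary of T₁: V = 220.00 × 1693/2358 = 157.96 V.
Secondary of T₂: V = 157.96 × 196/2381 = 13.003 V.
I_load = 13.003/0.492 = 26.428 A, so P_out = 13.003 × 26.428 = 343.64 W.
All ideal ⇒ P_in = P_out, so I_supply = 343.64/220 = 1.56 A.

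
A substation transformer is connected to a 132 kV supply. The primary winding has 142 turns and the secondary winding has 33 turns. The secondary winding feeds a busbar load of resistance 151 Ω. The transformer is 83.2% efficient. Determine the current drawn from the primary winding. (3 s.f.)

I_p ≈ 56.7 A

V_s = 132000 × 33/142 = 30676 V.
I_s = V_s/R = 30676/151 = 203.15 A.
P_out = V_s I_s = 30676 × 203.15 = 6.2319×10^6 W.
P_in = P_out/η = 6.2319×10^6/0.832 = 7.4903×10^6 W.
I_p = P_in/V_p = 7.4903×10^6/132000 = 56.7 A.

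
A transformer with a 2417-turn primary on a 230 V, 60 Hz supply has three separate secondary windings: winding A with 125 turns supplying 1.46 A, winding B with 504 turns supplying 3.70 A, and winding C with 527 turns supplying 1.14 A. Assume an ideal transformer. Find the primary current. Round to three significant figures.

I_p ≈ 1.10 A

V_A = 230 × 125/2417 = 11.895 V; V_B = 230 × 504/2417 = 47.960 V; V_C = 230 × 527/2417 = 50.149 V.
P_out = V_A I_A + V_B I_B + V_C I_C = 11.895×1.46 + 47.960×3.70 + 50.149×1.14 = 17.367 + 177.45 + 57.170 = 251.99 W.
Ideal ⇒ P_in = P_out, so I_p = P_out/V_p = 251.99/230 = 1.10 A.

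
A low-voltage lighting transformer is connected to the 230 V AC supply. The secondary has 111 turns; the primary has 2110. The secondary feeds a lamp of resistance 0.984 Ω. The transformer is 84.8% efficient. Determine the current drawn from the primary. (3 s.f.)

I_p ≈ 0.763 A

V_s = 230 × 111/2110 = 12.100 V.
I_s = V_s/R = 12.100/0.984 = 12.296 A.
P_out = V_s I_s = 12.100 × 12.296 = 148.78 W.
P_in = P_out/η = 148.78/0.848 = 175.45 W.
I_p = P_in/V_p = 175.45/230 = 0.763 A.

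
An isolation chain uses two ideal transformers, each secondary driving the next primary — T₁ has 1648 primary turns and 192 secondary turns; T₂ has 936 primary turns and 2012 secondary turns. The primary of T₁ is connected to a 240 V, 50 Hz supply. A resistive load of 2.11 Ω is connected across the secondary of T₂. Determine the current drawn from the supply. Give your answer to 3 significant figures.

I_supply ≈ 7.13 A

After T₁: V = 240.00 × 192/1648 = 27.961 V.
After T₂: V = 27.961 × 2012/936 = 60.105 V.
I_load = 60.105/2.11 = 28.486 A, so P_out = 60.105 × 28.486 = 1712.1 W.
All ideal ⇒ P_in = P_out, so I_supply = 1712.1/240 = 7.13 A.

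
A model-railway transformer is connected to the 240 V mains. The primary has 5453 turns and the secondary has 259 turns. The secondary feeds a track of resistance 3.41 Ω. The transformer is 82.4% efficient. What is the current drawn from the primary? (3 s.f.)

I_p ≈ 0.193 A

V_s = 240 × 259/5453 = 11.399 V.
I_s = V_s/R = 11.399/3.41 = 3.3429 A.
P_out = V_s I_s = 11.399 × 3.3429 = 38.106 W.
P_in = P_out/η = 38.106/0.824 = 46.245 W.
I_p = P_in/V_p = 46.245/240 = 0.193 A.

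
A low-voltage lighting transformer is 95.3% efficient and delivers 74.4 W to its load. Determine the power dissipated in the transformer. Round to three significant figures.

P_in = P_out/η = 74.4/0.953 = 78.0693 W.
P_loss = P_in − P_out = 78.0693 − 74.4 = 3.67 W.

P_loss ≈ 3.67 W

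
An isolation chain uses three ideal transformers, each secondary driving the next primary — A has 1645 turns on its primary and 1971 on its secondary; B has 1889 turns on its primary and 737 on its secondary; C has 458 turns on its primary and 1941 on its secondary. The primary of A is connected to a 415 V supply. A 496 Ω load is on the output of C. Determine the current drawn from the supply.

I_supply ≈ 3.28 A

After A: V = 415.00 × 1971/1645 = 497.24 V.
After B: V = 497.24 × 737/1889 = 194.00 V.
After C: V = 194.00 × 1941/458 = 822.18 V.
I_load = 822.18/496 = 1.6576 A, so P_out = 822.18 × 1.6576 = 1362.8 W.
All ideal ⇒ P_in = P_out, so I_supply = 1362.8/415 = 3.28 A.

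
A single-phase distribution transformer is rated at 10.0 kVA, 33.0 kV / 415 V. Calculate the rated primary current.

I_p = S/V_p = 10000/33000 = 0.303 A.

I_p ≈ 0.303 A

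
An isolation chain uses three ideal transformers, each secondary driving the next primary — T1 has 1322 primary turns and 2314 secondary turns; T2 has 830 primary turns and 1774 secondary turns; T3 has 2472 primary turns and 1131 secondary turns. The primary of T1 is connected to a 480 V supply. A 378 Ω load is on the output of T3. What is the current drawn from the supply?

I_supply ≈ 3.72 A

After T1: V = 480.00 × 2314/1322 = 840.18 V.
After T2: V = 840.18 × 1774/830 = 1795.8 V.
After T3: V = 1795.8 × 1131/2472 = 821.60 V.
I_load = 821.60/378 = 2.1736 A, so P_out = 821.60 × 2.1736 = 1785.8 W.
All ideal ⇒ P_in = P_out, so I_supply = 1785.8/480 = 3.72 A.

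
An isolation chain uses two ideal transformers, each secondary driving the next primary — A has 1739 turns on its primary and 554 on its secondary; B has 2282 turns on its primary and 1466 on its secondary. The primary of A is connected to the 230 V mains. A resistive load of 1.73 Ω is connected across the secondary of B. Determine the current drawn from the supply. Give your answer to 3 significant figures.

I_supply ≈ 5.57 A

Secondary of A: V = 230.00 × 554/1739 = 73.272 V.
Secondary of B: V = 73.272 × 1466/2282 = 47.071 V.
I_load = 47.071/1.73 = 27.209 A, so P_out = 47.071 × 27.209 = 1280.8 W.
All ideal ⇒ P_in = P_out, so I_supply = 1280.8/230 = 5.57 A.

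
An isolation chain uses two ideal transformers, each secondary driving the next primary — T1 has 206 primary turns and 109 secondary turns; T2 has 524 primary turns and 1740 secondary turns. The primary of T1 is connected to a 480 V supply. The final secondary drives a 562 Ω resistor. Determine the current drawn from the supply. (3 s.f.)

Secondary of T1: V = 480.00 × 109/206 = 253.98 V.
Secondary of T2: V = 253.98 × 1740/524 = 843.37 V.
I_load = 843.37/562 = 1.5007 A, so P_out = 843.37 × 1.5007 = 1265.6 W.
All ideal ⇒ P_in = P_out, so I_supply = 1265.6/480 = 2.64 A.

I_supply ≈ 2.64 A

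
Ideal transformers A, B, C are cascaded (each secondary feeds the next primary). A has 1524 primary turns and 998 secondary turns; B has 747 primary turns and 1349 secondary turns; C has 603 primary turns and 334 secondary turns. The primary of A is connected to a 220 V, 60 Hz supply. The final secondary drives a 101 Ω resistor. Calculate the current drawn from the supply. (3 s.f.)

I_supply ≈ 0.935 A

After A: V = 220.00 × 998/1524 = 144.07 V.
After B: V = 144.07 × 1349/747 = 260.17 V.
After C: V = 260.17 × 334/603 = 144.11 V.
I_load = 144.11/101 = 1.4268 A, so P_out = 144.11 × 1.4268 = 205.62 W.
All ideal ⇒ P_in = P_out, so I_supply = 205.62/220 = 0.935 A.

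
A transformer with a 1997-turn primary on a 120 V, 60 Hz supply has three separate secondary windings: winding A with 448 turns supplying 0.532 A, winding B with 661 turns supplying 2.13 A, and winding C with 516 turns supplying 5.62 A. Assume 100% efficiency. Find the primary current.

V_A = 120 × 448/1997 = 26.920 V; V_B = 120 × 661/1997 = 39.720 V; V_C = 120 × 516/1997 = 31.007 V.
P_out = V_A I_A + V_B I_B + V_C I_C = 26.920×0.532 + 39.720×2.13 + 31.007×5.62 = 14.322 + 84.603 + 174.26 = 273.18 W.
Ideal ⇒ P_in = P_out, so I_p = P_out/V_p = 273.18/120 = 2.28 A.

I_p ≈ 2.28 A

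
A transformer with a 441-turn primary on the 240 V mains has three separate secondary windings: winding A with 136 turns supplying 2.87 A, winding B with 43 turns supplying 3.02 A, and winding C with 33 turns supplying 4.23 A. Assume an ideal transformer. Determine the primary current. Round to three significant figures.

I_p ≈ 1.50 A

V_A = 240 × 136/441 = 74.014 V; V_B = 240 × 43/441 = 23.401 V; V_C = 240 × 33/441 = 17.959 V.
P_out = V_A I_A + V_B I_B + V_C I_C = 74.014×2.87 + 23.401×3.02 + 17.959×4.23 = 212.42 + 70.672 + 75.967 = 359.06 W.
Ideal ⇒ P_in = P_out, so I_p = P_out/V_p = 359.06/240 = 1.50 A.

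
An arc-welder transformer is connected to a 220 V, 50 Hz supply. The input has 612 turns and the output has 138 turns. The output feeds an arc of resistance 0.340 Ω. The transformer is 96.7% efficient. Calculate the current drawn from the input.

V_out = 220 × 138/612 = 49.608 V.
I_out = V_out/R = 49.608/0.340 = 145.91 A.
P_out = V_out I_out = 49.608 × 145.91 = 7238.1 W.
P_in = P_out/η = 7238.1/0.967 = 7485.1 W.
I_in = P_in/V_in = 7485.1/220 = 34.0 A.

I_in ≈ 34.0 A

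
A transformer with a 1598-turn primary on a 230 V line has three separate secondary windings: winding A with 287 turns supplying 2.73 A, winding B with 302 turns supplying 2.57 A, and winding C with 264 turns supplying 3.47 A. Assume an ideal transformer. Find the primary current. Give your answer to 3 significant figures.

V_A = 230 × 287/1598 = 41.308 V; V_B = 230 × 302/1598 = 43.467 V; V_C = 230 × 264/1598 = 37.997 V.
P_out = V_A I_A + V_B I_B + V_C I_C = 41.308×2.73 + 43.467×2.57 + 37.997×3.47 = 112.77 + 111.71 + 131.85 = 356.33 W.
Ideal ⇒ P_in = P_out, so I_p = P_out/V_p = 356.33/230 = 1.55 A.

I_p ≈ 1.55 A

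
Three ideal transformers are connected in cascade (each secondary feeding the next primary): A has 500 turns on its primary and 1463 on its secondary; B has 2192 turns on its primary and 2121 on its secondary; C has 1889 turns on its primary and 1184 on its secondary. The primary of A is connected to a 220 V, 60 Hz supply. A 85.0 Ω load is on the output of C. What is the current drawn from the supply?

After A: V = 220.00 × 1463/500 = 643.72 V.
After B: V = 643.72 × 2121/2192 = 622.87 V.
After C: V = 622.87 × 1184/1889 = 390.41 V.
I_load = 390.41/85.0 = 4.5930 A, so P_out = 390.41 × 4.5930 = 1793.1 W.
All ideal ⇒ P_in = P_out, so I_supply = 1793.1/220 = 8.15 A.

I_supply ≈ 8.15 A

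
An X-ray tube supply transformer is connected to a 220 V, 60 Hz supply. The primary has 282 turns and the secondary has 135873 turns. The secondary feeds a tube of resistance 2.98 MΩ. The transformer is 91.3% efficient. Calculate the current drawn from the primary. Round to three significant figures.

V_s = 220 × 135873/282 = 106000 V.
I_s = V_s/R = 106000/(2.98×10^6) = 0.035571 A.
P_out = V_s I_s = 106000 × 0.035571 = 3770.5 W.
P_in = P_out/η = 3770.5/0.913 = 4129.8 W.
I_p = P_in/V_p = 4129.8/220 = 18.8 A.

I_p ≈ 18.8 A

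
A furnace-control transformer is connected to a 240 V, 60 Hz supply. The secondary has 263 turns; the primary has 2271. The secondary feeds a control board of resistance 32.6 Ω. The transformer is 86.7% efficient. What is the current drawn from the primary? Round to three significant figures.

V_s = 240 × 263/2271 = 27.794 V.
I_s = V_s/R = 27.794/32.6 = 0.85257 A.
P_out = V_s I_s = 27.794 × 0.85257 = 23.696 W.
P_in = P_out/η = 23.696/0.867 = 27.331 W.
I_p = P_in/V_p = 27.331/240 = 0.114 A.

I_p ≈ 0.114 A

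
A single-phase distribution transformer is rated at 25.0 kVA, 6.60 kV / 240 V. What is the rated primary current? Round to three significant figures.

I_p ≈ 3.79 A

I_p = S/V_p = 25000/6600 = 3.79 A.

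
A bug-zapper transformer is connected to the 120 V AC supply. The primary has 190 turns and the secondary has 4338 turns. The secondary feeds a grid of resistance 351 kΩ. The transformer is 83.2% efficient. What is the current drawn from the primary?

I_p ≈ 0.214 A

V_s = 120 × 4338/190 = 2739.8 V.
I_s = V_s/R = 2739.8/351000 = 0.0078057 A.
P_out = V_s I_s = 2739.8 × 0.0078057 = 21.386 W.
P_in = P_out/η = 21.386/0.832 = 25.704 W.
I_p = P_in/V_p = 25.704/120 = 0.214 A.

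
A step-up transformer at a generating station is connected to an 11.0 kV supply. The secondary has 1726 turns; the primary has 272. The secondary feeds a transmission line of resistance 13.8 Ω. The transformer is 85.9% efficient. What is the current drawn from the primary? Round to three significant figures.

I_p ≈ 37400 A

V_s = 11000 × 1726/272 = 69801 V.
I_s = V_s/R = 69801/13.8 = 5058.1 A.
P_out = V_s I_s = 69801 × 5058.1 = 3.5306×10^8 W.
P_in = P_out/η = 3.5306×10^8/0.859 = 4.1101×10^8 W.
I_p = P_in/V_p = 4.1101×10^8/11000 = 37400 A.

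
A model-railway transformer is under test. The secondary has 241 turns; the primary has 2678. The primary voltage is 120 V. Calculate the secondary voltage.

V_s ≈ 10.8 V

V_s/V_p = N_s/N_p, so V_s = 120 × 241/2678 = 10.8 V.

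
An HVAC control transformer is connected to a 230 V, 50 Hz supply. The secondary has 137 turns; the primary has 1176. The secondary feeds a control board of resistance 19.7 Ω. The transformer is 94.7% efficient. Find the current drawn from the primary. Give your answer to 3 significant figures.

I_p ≈ 0.167 A

V_s = 230 × 137/1176 = 26.794 V.
I_s = V_s/R = 26.794/19.7 = 1.3601 A.
P_out = V_s I_s = 26.794 × 1.3601 = 36.443 W.
P_in = P_out/η = 36.443/0.947 = 38.483 W.
I_p = P_in/V_p = 38.483/230 = 0.167 A.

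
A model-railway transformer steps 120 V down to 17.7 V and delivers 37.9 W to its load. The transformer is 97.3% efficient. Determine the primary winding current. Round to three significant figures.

P_in = P_out/η = 37.9/0.973 = 38.952 W.
I_p = P_in/V_p = 38.952/120 = 0.325 A.

I_p ≈ 0.325 A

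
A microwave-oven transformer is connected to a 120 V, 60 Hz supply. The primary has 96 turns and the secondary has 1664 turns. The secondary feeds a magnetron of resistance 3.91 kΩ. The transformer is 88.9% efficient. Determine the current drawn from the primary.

V_s = 120 × 1664/96 = 2080.0 V.
I_s = V_s/R = 2080.0/3910 = 0.53197 A.
P_out = V_s I_s = 2080.0 × 0.53197 = 1106.5 W.
P_in = P_out/η = 1106.5/0.889 = 1244.7 W.
I_p = P_in/V_p = 1244.7/120 = 10.4 A.

I_p ≈ 10.4 A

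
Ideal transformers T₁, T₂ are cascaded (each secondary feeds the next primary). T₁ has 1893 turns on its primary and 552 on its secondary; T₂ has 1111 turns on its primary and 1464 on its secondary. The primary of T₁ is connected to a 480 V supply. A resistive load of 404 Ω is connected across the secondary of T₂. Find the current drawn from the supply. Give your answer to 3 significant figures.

I_supply ≈ 0.175 A

Secondary of T₁: V = 480.00 × 552/1893 = 139.97 V.
Secondary of T₂: V = 139.97 × 1464/1111 = 184.44 V.
I_load = 184.44/404 = 0.45654 A, so P_out = 184.44 × 0.45654 = 84.204 W.
All ideal ⇒ P_in = P_out, so I_supply = 84.204/480 = 0.175 A.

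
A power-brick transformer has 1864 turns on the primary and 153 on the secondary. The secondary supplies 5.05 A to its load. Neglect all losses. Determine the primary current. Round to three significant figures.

I_p ≈ 0.415 A

For an ideal transformer I_p/I_s = N_s/N_p, so I_p = 5.05 × 153/1864 = 0.415 A.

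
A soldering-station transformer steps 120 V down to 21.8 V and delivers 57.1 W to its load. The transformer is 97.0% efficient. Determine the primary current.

I_p ≈ 0.491 A

P_in = P_out/η = 57.1/0.970 = 58.866 W.
I_p = P_in/V_p = 58.866/120 = 0.491 A.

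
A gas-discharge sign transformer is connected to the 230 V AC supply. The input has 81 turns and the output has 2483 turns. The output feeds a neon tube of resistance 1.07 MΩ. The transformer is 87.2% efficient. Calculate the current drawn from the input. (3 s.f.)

I_in ≈ 0.232 A

V_out = 230 × 2483/81 = 7050.5 V.
I_out = V_out/R = 7050.5/(1.07×10^6) = 0.0065892 A.
P_out = V_out I_out = 7050.5 × 0.0065892 = 46.457 W.
P_in = P_out/η = 46.457/0.872 = 53.277 W.
I_in = P_in/V_in = 53.277/230 = 0.232 A.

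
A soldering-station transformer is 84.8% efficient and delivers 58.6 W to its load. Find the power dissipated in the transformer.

P_loss ≈ 10.5 W

P_in = P_out/η = 58.6/0.848 = 69.1038 W.
P_loss = P_in − P_out = 69.1038 − 58.6 = 10.5 W.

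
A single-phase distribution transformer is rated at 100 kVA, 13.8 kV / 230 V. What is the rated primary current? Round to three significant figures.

I_p ≈ 7.25 A

I_p = S/V_p = 100000/13800 = 7.25 A.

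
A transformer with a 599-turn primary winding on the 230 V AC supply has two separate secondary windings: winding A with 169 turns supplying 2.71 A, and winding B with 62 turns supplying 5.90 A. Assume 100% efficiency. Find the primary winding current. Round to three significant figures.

I_p ≈ 1.38 A

V_A = 230 × 169/599 = 64.891 V; V_B = 230 × 62/599 = 23.806 V.
P_out = V_A I_A + V_B I_B = 64.891×2.71 + 23.806×5.90 = 175.86 + 140.46 = 316.31 W.
Ideal ⇒ P_in = P_out, so I_p = P_out/V_p = 316.31/230 = 1.38 A.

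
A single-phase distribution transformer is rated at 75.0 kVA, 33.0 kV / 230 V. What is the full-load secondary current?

I_s = S/V_s = 75000/230 = 326 A.

I_s ≈ 326 A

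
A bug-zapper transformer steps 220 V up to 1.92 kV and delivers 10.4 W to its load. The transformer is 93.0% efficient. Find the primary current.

P_in = P_out/η = 10.4/0.930 = 11.183 W.
I_p = P_in/V_p = 11.183/220 = 0.0508 A.

I_p ≈ 0.0508 A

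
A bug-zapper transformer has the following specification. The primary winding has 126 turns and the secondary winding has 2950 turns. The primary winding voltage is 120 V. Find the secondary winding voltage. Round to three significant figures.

V_s/V_p = N_s/N_p, so V_s = 120 × 2950/126 = 2810 V.

V_s ≈ 2810 V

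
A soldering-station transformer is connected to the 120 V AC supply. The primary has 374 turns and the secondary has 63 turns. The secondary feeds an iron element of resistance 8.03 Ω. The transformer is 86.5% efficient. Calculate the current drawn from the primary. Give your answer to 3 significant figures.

I_p ≈ 0.490 A

V_s = 120 × 63/374 = 20.214 V.
I_s = V_s/R = 20.214/8.03 = 2.5173 A.
P_out = V_s I_s = 20.214 × 2.5173 = 50.884 W.
P_in = P_out/η = 50.884/0.865 = 58.826 W.
I_p = P_in/V_p = 58.826/120 = 0.490 A.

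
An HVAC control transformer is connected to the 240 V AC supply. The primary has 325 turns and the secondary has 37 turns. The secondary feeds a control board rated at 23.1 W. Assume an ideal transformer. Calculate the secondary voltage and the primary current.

V_s ≈ 27.3 V, I_p ≈ 0.0963 A

V_s = V_p × N_s/N_p = 240 × 37/325 = 27.323 V.
I_s = P/V_s = 23.1/27.323 = 0.84544 A.
I_p = I_s × N_s/N_p = 0.84544 × 37/325 = 0.0963 A.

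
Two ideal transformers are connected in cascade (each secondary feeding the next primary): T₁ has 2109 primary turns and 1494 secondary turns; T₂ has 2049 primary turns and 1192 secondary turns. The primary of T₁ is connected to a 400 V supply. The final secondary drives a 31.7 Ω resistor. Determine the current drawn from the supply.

I_supply ≈ 2.14 A

Secondary of T₁: V = 400.00 × 1494/2109 = 283.36 V.
Secondary of T₂: V = 283.36 × 1192/2049 = 164.84 V.
I_load = 164.84/31.7 = 5.2001 A, so P_out = 164.84 × 5.2001 = 857.19 W.
All ideal ⇒ P_in = P_out, so I_supply = 857.19/400 = 2.14 A.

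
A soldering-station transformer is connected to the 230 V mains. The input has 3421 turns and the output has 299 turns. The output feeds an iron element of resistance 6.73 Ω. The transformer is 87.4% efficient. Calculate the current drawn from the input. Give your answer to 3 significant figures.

V_out = 230 × 299/3421 = 20.102 V.
I_out = V_out/R = 20.102/6.73 = 2.9870 A.
P_out = V_out I_out = 20.102 × 2.9870 = 60.045 W.
P_in = P_out/η = 60.045/0.874 = 68.701 W.
I_in = P_in/V_in = 68.701/230 = 0.299 A.

I_in ≈ 0.299 A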